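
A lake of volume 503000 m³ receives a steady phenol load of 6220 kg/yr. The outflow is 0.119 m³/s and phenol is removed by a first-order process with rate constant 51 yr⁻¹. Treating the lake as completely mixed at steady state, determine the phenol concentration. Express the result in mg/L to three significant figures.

0.212 mg/L

Outflow Q = 0.119 m³/s × 3.156e+07 s/yr = 3.755e+06 m³/yr.
Steady-state CSTR mass balance: W = Q·C + k·V·C, so C = W/(Q + kV).
Q + kV = 3.755e+06 + 51·503000 = 2.941e+07 m³/yr.
C = 6220/2.941e+07 = 0.0002115 kg/m³ = 0.2115 mg/L.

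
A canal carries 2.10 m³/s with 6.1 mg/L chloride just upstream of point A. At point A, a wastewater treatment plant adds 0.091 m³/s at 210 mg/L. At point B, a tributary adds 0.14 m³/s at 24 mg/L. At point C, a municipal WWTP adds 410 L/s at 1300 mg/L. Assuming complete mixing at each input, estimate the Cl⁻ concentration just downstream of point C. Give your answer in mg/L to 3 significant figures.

207 mg/L

After input A: C = (2.1·6.1 + 0.091·210) / 2.191 = 14.57 mg/L.
After input B: C = (2.191·14.57 + 0.14·24) / 2.331 = 15.14 mg/L.
410 L/s = 0.41 m³/s.
After input C: C = (2.331·15.14 + 0.41·1300) / 2.741 = 207.3 mg/L.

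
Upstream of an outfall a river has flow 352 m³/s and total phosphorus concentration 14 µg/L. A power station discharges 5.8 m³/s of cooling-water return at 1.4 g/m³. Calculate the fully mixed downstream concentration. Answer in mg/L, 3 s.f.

0.0365 mg/L

14 µg/L = 0.014 mg/L.
By mass balance at complete mixing, C = (5.8·1.4 + 352·0.014) / (5.8 + 352) = 13.05/357.8 = 0.03647 mg/L.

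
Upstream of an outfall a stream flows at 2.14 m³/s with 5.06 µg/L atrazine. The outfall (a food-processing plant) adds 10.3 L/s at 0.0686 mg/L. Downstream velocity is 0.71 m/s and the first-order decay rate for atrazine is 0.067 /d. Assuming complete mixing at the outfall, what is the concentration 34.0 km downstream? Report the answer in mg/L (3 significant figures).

10.3 L/s = 0.0103 m³/s.
5.06 µg/L = 0.00506 mg/L.
After complete mixing, C₀ = (0.0103·0.0686 + 2.14·0.00506) / 2.15 = 0.005364 mg/L.
Travel time t = 3.4e+04 m / 0.71 m/s = 4.789e+04 s = 0.5543 d.
C = 0.005364·exp(−0.067·0.5543) = 0.005364·0.9635 = 0.005169 mg/L.

0.00517 mg/L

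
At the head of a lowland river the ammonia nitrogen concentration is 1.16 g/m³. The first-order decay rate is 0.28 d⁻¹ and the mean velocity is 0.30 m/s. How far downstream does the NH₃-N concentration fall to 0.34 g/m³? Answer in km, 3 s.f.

114 km

From C = C₀·e^(−kt), t = ln(C₀/C)/k = ln(1.16/0.34)/0.28 = 1.227/0.28 = 4.383 d.
Distance = v·t = 0.30 m/s × 3.787e+05 s = 1.136e+05 m = 113.6 km.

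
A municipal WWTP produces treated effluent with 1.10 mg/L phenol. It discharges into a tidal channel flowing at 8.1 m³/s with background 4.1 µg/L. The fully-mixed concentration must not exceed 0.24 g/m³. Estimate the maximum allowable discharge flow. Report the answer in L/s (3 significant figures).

4.1 µg/L = 0.0041 mg/L.
Mass balance at complete mixing: C_std·(Q_w + Q_r) = Q_w·C_e + Q_r·C_b.
Rearranging, Q_w = Q_r·(C_std − C_b)/(C_e − C_std) = 8.1·(0.24 − 0.0041) / (1.1 − 0.24) = 2.222 m³/s.
= 2222 L/s.

2220 L/s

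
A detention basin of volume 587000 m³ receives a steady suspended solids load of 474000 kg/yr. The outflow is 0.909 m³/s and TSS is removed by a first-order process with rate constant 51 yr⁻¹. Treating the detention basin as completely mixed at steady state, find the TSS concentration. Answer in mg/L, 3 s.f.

8.09 mg/L

Outflow Q = 0.909 m³/s × 3.156e+07 s/yr = 2.869e+07 m³/yr.
Steady-state CSTR mass balance: W = Q·C + k·V·C, so C = W/(Q + kV).
Q + kV = 2.869e+07 + 51·587000 = 5.862e+07 m³/yr.
C = 474000/5.862e+07 = 0.008086 kg/m³ = 8.086 mg/L.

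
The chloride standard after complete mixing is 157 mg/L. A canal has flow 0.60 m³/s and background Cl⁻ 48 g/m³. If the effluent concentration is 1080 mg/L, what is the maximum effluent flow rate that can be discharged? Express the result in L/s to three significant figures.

Mass balance at complete mixing: C_std·(Q_w + Q_r) = Q_w·C_e + Q_r·C_b.
Rearranging, Q_w = Q_r·(C_std − C_b)/(C_e − C_std) = 0.60·(157 − 48) / (1080 − 157) = 0.07086 m³/s.
= 70.86 L/s.

70.9 L/s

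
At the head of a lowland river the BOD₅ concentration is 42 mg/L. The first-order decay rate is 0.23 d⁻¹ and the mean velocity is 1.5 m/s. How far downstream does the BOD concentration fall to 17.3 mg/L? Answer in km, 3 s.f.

500 km

From C = C₀·e^(−kt), t = ln(C₀/C)/k = ln(42/17.3)/0.23 = 0.887/0.23 = 3.856 d.
Distance = v·t = 1.5 m/s × 3.332e+05 s = 4.998e+05 m = 499.8 km.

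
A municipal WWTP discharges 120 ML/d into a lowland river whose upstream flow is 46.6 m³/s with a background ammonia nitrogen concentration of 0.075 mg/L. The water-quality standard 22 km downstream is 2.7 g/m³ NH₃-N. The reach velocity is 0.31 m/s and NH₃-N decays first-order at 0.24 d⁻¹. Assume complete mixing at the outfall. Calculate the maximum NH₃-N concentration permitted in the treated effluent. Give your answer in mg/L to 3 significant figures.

120 ML/d = 1.389 m³/s.
Travel time to the compliance point: t = 2.2e+04/0.31 = 7.097e+04 s = 0.8214 d; decay factor exp(−0.24·0.8214) = 0.8211.
So the concentration just after mixing may be at most 2.7/0.8211 = 3.288 mg/L.
Mass balance: 3.288·47.99 = 1.389·Cₑ + 46.6·0.075.
Cₑ = (157.8 − 3.495) / 1.389 = 111.1 mg/L.

111 mg/L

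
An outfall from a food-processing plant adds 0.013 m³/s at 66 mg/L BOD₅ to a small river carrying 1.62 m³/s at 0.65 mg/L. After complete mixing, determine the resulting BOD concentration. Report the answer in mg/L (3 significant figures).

1.17 mg/L

Conservation of mass across the mixing zone: C = (0.013·66 + 1.62·0.65) / (0.013 + 1.62) = 1.911/1.633 = 1.17 mg/L.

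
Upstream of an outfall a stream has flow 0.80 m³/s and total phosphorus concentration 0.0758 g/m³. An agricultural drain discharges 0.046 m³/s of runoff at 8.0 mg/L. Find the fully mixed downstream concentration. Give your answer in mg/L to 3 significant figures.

Conservation of mass across the mixing zone: C = (0.046·8 + 0.8·0.0758) / (0.046 + 0.8) = 0.4286/0.846 = 0.5067 mg/L.

0.507 mg/L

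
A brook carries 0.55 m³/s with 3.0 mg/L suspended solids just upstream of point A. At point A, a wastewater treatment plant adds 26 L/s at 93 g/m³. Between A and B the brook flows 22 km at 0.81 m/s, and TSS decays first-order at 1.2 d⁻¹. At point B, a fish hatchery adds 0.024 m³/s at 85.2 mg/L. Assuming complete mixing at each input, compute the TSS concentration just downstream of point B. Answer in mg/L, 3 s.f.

8.06 mg/L

26 L/s = 0.026 m³/s.
After input A: C = (0.55·3 + 0.026·93) / 0.576 = 7.062 mg/L.
Over the 22 km reach to input B (t = 2.716e+04 s = 0.3144 d), decay gives C = 7.062·exp(−1.2·0.3144) = 4.843 mg/L.
After input B: C = (0.576·4.843 + 0.024·85.2) / 0.6 = 8.057 mg/L.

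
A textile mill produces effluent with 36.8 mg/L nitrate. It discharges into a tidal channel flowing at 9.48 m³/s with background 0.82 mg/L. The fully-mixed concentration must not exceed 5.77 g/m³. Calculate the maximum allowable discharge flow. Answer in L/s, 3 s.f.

Mass balance at complete mixing: C_std·(Q_w + Q_r) = Q_w·C_e + Q_r·C_b.
Rearranging, Q_w = Q_r·(C_std − C_b)/(C_e − C_std) = 9.48·(5.77 − 0.82) / (36.8 − 5.77) = 1.512 m³/s.
= 1512 L/s.

1510 L/s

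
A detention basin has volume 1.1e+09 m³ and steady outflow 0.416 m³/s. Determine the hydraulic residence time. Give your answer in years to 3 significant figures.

Q = 0.416 m³/s × 3.156e+07 s/yr = 1.313e+07 m³/yr.
Hydraulic residence time τ = V/Q = 1.1e+09/1.313e+07 = 83.79 yr.

83.8 yr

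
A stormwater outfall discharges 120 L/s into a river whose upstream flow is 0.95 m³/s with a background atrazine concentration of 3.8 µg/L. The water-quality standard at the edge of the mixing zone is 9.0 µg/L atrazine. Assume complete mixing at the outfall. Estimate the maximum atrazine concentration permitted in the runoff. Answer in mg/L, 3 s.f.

0.0502 mg/L

120 L/s = 0.12 m³/s.
3.8 µg/L = 0.0038 mg/L.
9.0 µg/L = 0.009 mg/L.
Mass balance: 0.009·1.07 = 0.12·Cₑ + 0.95·0.0038.
Cₑ = (0.00963 − 0.00361) / 0.12 = 0.05017 mg/L.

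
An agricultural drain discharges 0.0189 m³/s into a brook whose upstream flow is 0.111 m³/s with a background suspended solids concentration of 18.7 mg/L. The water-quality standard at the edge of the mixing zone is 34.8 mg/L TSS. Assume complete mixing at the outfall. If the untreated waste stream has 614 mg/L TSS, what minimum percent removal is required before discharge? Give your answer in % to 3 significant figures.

78.9 %

Mass balance: 34.8·0.1299 = 0.0189·Cₑ + 0.111·18.7.
Cₑ = (4.521 − 2.076) / 0.0189 = 129.4 mg/L.
Required removal = 1 − 129.4/614 = 78.93 %.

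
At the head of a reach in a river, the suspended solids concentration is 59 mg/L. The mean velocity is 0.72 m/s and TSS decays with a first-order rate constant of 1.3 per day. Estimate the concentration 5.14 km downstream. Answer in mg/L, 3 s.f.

53.0 mg/L

Travel time t = 5.14 km / 0.72 m/s = 5140/0.72 = 7139 s = 0.08263 d.
First-order decay: C = 59·exp(−1.3·0.08263) = 59·0.8982 = 52.99 mg/L.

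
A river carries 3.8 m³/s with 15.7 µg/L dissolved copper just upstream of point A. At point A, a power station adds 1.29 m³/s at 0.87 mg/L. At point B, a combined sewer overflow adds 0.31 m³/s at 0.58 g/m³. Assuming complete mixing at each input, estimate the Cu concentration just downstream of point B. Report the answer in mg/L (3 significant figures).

0.252 mg/L

15.7 µg/L = 0.0157 mg/L.
After input A: C = (3.8·0.0157 + 1.29·0.87) / 5.09 = 0.2322 mg/L.
After input B: C = (5.09·0.2322 + 0.31·0.58) / 5.4 = 0.2522 mg/L.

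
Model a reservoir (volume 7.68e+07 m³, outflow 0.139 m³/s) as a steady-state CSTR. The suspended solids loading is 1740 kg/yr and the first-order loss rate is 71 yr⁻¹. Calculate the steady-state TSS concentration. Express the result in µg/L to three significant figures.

Outflow Q = 0.139 m³/s × 3.156e+07 s/yr = 4.387e+06 m³/yr.
Steady-state CSTR mass balance: W = Q·C + k·V·C, so C = W/(Q + kV).
Q + kV = 4.387e+06 + 71·7.68e+07 = 5.457e+09 m³/yr.
C = 1740/5.457e+09 = 3.188e-07 kg/m³ = 0.0003188 mg/L = 0.3188 µg/L.

0.319 µg/L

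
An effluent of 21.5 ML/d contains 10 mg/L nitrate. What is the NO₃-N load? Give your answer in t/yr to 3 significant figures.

21.5 ML/d = 0.2488 m³/s.
Mass flux = Q·C = 0.2488 m³/s × 10 g/m³ = 2.488 g/s.
= 2.488 g/s × 31.56 = 78.53 t/yr.

78.5 t/yr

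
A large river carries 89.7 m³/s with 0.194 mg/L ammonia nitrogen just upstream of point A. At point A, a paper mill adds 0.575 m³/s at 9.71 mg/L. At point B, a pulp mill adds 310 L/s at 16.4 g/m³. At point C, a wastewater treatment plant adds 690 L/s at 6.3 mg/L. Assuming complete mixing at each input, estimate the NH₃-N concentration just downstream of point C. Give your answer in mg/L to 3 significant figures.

0.355 mg/L

After input A: C = (89.7·0.194 + 0.575·9.71) / 90.28 = 0.2546 mg/L.
310 L/s = 0.31 m³/s.
After input B: C = (90.28·0.2546 + 0.31·16.4) / 90.59 = 0.3099 mg/L.
690 L/s = 0.69 m³/s.
After input C: C = (90.59·0.3099 + 0.69·6.3) / 91.28 = 0.3551 mg/L.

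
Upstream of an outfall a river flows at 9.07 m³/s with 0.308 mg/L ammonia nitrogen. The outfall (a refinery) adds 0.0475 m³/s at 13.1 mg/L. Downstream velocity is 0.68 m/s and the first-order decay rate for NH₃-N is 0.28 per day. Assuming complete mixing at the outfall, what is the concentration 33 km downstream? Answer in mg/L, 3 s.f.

After complete mixing, C₀ = (0.0475·13.1 + 9.07·0.308) / 9.117 = 0.3746 mg/L.
Travel time t = 3.3e+04 m / 0.68 m/s = 4.853e+04 s = 0.5617 d.
C = 0.3746·exp(−0.28·0.5617) = 0.3746·0.8545 = 0.3201 mg/L.

0.320 mg/L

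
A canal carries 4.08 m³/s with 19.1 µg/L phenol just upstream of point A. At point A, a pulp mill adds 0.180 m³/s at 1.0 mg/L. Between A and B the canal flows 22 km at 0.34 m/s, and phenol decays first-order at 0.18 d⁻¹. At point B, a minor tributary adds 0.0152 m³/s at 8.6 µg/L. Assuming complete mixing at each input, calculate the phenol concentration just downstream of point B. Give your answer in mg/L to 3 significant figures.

19.1 µg/L = 0.0191 mg/L.
After input A: C = (4.08·0.0191 + 0.18·1) / 4.26 = 0.06055 mg/L.
Over the 22 km reach to input B (t = 6.471e+04 s = 0.7489 d), decay gives C = 0.06055·exp(−0.18·0.7489) = 0.05291 mg/L.
8.6 µg/L = 0.0086 mg/L.
After input B: C = (4.26·0.05291 + 0.0152·0.0086) / 4.275 = 0.05275 mg/L.

0.0528 mg/L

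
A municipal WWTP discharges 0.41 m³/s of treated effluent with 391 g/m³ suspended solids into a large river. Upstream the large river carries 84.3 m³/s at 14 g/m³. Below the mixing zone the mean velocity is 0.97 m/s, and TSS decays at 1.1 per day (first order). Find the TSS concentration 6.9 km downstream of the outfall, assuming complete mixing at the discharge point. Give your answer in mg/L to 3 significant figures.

14.5 mg/L

After complete mixing, C₀ = (0.41·391 + 84.3·14) / 84.71 = 15.82 mg/L.
Travel time t = 6900 m / 0.97 m/s = 7113 s = 0.08233 d.
C = 15.82·exp(−1.1·0.08233) = 15.82·0.9134 = 14.45 mg/L.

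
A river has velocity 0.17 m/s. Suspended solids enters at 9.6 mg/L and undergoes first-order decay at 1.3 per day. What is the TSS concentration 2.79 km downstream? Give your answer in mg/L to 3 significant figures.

7.50 mg/L

Travel time t = 2.79 km / 0.17 m/s = 2790/0.17 = 1.641e+04 s = 0.19 d.
First-order decay: C = 9.6·exp(−1.3·0.19) = 9.6·0.7812 = 7.499 mg/L.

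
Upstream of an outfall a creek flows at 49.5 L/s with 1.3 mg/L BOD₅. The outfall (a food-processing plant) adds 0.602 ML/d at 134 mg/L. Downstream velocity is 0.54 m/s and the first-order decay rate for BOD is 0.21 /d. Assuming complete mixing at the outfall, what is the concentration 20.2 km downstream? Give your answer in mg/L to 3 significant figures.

0.602 ML/d = 0.006968 m³/s.
49.5 L/s = 0.0495 m³/s.
After complete mixing, C₀ = (0.006968·134 + 0.0495·1.3) / 0.05647 = 17.67 mg/L.
Travel time t = 2.02e+04 m / 0.54 m/s = 3.741e+04 s = 0.433 d.
C = 17.67·exp(−0.21·0.433) = 17.67·0.9131 = 16.14 mg/L.

16.1 mg/L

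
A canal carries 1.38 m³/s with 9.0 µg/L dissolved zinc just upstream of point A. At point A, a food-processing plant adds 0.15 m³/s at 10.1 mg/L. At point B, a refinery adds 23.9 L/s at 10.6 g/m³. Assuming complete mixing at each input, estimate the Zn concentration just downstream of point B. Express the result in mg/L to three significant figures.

1.15 mg/L

9.0 µg/L = 0.009 mg/L.
After input A: C = (1.38·0.009 + 0.15·10.1) / 1.53 = 0.9983 mg/L.
23.9 L/s = 0.0239 m³/s.
After input B: C = (1.53·0.9983 + 0.0239·10.6) / 1.554 = 1.146 mg/L.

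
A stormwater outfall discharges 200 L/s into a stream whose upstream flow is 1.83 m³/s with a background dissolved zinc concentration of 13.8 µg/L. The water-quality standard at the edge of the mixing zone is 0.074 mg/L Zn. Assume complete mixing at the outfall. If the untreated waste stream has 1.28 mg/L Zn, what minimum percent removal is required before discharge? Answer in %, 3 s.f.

200 L/s = 0.2 m³/s.
13.8 µg/L = 0.0138 mg/L.
Mass balance: 0.074·2.03 = 0.2·Cₑ + 1.83·0.0138.
Cₑ = (0.1502 − 0.02525) / 0.2 = 0.6248 mg/L.
Required removal = 1 − 0.6248/1.28 = 51.19 %.

51.2 %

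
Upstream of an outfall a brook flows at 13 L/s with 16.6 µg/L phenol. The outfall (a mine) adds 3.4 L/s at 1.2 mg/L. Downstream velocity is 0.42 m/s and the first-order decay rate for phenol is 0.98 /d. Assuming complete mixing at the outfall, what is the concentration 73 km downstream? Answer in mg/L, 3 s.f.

0.0365 mg/L

3.4 L/s = 0.0034 m³/s.
13 L/s = 0.013 m³/s.
16.6 µg/L = 0.0166 mg/L.
After complete mixing, C₀ = (0.0034·1.2 + 0.013·0.0166) / 0.0164 = 0.2619 mg/L.
Travel time t = 7.3e+04 m / 0.42 m/s = 1.738e+05 s = 2.012 d.
C = 0.2619·exp(−0.98·2.012) = 0.2619·0.1393 = 0.03648 mg/L.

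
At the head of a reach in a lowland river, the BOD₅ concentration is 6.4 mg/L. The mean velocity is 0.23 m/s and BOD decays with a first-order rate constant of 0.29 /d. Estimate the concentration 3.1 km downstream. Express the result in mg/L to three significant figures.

Travel time t = 3.1 km / 0.23 m/s = 3100/0.23 = 1.348e+04 s = 0.156 d.
First-order decay: C = 6.4·exp(−0.29·0.156) = 6.4·0.9558 = 6.117 mg/L.

6.12 mg/L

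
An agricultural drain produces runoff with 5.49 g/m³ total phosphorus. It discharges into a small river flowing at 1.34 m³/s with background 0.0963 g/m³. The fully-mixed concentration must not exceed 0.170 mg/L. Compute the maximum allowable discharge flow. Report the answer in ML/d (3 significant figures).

1.60 ML/d

Mass balance at complete mixing: C_std·(Q_w + Q_r) = Q_w·C_e + Q_r·C_b.
Rearranging, Q_w = Q_r·(C_std − C_b)/(C_e − C_std) = 1.34·(0.17 − 0.0963) / (5.49 − 0.17) = 0.01856 m³/s.
= 1.604 ML/d.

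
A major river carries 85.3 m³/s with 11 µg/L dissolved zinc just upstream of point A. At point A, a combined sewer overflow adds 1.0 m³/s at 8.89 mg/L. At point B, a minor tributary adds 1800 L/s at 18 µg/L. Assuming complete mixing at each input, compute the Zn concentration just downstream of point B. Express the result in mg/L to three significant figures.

11 µg/L = 0.011 mg/L.
After input A: C = (85.3·0.011 + 1·8.89) / 86.3 = 0.1139 mg/L.
1800 L/s = 1.8 m³/s.
18 µg/L = 0.018 mg/L.
After input B: C = (86.3·0.1139 + 1.8·0.018) / 88.1 = 0.1119 mg/L.

0.112 mg/L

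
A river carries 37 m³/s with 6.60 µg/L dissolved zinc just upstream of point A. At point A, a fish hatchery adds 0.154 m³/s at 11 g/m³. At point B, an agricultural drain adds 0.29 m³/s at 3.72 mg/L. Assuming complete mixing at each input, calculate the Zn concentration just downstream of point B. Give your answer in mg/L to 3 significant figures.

0.0806 mg/L

6.60 µg/L = 0.0066 mg/L.
After input A: C = (37·0.0066 + 0.154·11) / 37.15 = 0.05217 mg/L.
After input B: C = (37.15·0.05217 + 0.29·3.72) / 37.44 = 0.08057 mg/L.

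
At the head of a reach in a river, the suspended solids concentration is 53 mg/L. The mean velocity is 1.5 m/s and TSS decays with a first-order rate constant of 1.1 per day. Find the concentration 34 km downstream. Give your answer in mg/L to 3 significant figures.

39.7 mg/L

Travel time t = 34 km / 1.5 m/s = 3.4e+04/1.5 = 2.267e+04 s = 0.2623 d.
First-order decay: C = 53·exp(−1.1·0.2623) = 53·0.7493 = 39.71 mg/L.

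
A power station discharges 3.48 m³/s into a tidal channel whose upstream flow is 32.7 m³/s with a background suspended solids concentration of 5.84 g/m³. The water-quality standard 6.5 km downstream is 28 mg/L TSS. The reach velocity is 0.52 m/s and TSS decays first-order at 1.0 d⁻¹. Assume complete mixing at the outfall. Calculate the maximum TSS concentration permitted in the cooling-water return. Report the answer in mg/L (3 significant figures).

Travel time to the compliance point: t = 6500/0.52 = 1.25e+04 s = 0.1447 d; decay factor exp(−1.0·0.1447) = 0.8653.
So the concentration just after mixing may be at most 28/0.8653 = 32.36 mg/L.
Mass balance: 32.36·36.18 = 3.48·Cₑ + 32.7·5.84.
Cₑ = (1171 − 191) / 3.48 = 281.5 mg/L.

282 mg/L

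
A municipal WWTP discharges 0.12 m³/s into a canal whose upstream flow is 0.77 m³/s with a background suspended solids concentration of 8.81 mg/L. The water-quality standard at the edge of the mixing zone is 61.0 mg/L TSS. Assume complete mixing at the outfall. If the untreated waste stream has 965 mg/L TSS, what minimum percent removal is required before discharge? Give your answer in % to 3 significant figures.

59.0 %

Mass balance: 61·0.89 = 0.12·Cₑ + 0.77·8.81.
Cₑ = (54.29 − 6.784) / 0.12 = 395.9 mg/L.
Required removal = 1 − 395.9/965 = 58.98 %.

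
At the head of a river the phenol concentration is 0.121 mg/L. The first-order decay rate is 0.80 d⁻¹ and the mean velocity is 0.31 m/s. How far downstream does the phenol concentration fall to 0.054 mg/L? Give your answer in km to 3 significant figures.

From C = C₀·e^(−kt), t = ln(C₀/C)/k = ln(0.121/0.054)/0.80 = 0.8068/0.80 = 1.009 d.
Distance = v·t = 0.31 m/s × 8.714e+04 s = 2.701e+04 m = 27.01 km.

27.0 km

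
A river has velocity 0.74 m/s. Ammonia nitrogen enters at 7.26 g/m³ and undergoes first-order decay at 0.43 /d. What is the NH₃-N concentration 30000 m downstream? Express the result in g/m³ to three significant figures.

5.93 g/m³

Travel time t = 30000 m / 0.74 m/s = 3e+04/0.74 = 4.054e+04 s = 0.4692 d.
First-order decay: C = 7.26·exp(−0.43·0.4692) = 7.26·0.8173 = 5.934 g/m³.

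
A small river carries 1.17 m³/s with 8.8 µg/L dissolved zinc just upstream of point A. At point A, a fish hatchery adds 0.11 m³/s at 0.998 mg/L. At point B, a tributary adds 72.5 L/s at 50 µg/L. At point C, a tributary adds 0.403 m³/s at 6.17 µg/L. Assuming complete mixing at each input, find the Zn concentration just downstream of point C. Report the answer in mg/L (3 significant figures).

8.8 µg/L = 0.0088 mg/L.
After input A: C = (1.17·0.0088 + 0.11·0.998) / 1.28 = 0.09381 mg/L.
72.5 L/s = 0.0725 m³/s.
50 µg/L = 0.05 mg/L.
After input B: C = (1.28·0.09381 + 0.0725·0.05) / 1.353 = 0.09146 mg/L.
6.17 µg/L = 0.00617 mg/L.
After input C: C = (1.353·0.09146 + 0.403·0.00617) / 1.756 = 0.07188 mg/L.

0.0719 mg/L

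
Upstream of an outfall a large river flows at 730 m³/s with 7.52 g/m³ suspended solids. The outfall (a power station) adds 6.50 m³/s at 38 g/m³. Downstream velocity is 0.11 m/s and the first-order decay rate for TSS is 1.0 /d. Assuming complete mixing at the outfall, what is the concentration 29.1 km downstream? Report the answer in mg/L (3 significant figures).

After complete mixing, C₀ = (6.5·38 + 730·7.52) / 736.5 = 7.789 mg/L.
Travel time t = 2.91e+04 m / 0.11 m/s = 2.645e+05 s = 3.062 d.
C = 7.789·exp(−1.0·3.062) = 7.789·0.0468 = 0.3645 mg/L.

0.365 mg/L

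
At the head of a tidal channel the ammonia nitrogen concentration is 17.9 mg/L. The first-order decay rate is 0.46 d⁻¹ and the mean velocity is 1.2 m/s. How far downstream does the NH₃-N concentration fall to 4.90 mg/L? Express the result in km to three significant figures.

From C = C₀·e^(−kt), t = ln(C₀/C)/k = ln(17.9/4.90)/0.46 = 1.296/0.46 = 2.816 d.
Distance = v·t = 1.2 m/s × 2.433e+05 s = 2.92e+05 m = 292 km.

292 km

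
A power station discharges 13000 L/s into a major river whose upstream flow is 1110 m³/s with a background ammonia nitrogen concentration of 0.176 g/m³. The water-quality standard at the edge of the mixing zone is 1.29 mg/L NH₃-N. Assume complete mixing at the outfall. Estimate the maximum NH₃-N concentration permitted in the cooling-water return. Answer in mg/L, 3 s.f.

96.4 mg/L

13000 L/s = 13 m³/s.
Mass balance: 1.29·1123 = 13·Cₑ + 1110·0.176.
Cₑ = (1449 − 195.4) / 13 = 96.41 mg/L.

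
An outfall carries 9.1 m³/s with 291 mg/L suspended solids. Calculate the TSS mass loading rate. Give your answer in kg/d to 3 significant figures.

Mass flux = Q·C = 9.1 m³/s × 291 g/m³ = 2648 g/s.
= 2648 g/s × 86.4 = 2.288e+05 kg/d.

229000 kg/d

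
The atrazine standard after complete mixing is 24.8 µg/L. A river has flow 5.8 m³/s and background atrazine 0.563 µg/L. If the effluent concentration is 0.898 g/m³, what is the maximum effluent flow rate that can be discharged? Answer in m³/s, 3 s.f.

0.161 m³/s

0.563 µg/L = 0.000563 mg/L.
24.8 µg/L = 0.0248 mg/L.
Mass balance at complete mixing: C_std·(Q_w + Q_r) = Q_w·C_e + Q_r·C_b.
Rearranging, Q_w = Q_r·(C_std − C_b)/(C_e − C_std) = 5.8·(0.0248 − 0.000563) / (0.898 − 0.0248) = 0.161 m³/s.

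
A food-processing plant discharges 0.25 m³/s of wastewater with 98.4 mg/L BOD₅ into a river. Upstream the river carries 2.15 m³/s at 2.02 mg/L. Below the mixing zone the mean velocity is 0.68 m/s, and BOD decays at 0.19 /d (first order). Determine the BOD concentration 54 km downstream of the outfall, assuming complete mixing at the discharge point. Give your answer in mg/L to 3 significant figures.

After complete mixing, C₀ = (0.25·98.4 + 2.15·2.02) / 2.4 = 12.06 mg/L.
Travel time t = 5.4e+04 m / 0.68 m/s = 7.941e+04 s = 0.9191 d.
C = 12.06·exp(−0.19·0.9191) = 12.06·0.8398 = 10.13 mg/L.

10.1 mg/L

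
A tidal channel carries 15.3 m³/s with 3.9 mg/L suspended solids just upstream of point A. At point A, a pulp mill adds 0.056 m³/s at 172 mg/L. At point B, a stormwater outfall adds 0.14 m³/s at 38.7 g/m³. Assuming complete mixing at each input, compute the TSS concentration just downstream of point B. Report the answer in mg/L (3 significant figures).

After input A: C = (15.3·3.9 + 0.056·172) / 15.36 = 4.513 mg/L.
After input B: C = (15.36·4.513 + 0.14·38.7) / 15.5 = 4.822 mg/L.

4.82 mg/L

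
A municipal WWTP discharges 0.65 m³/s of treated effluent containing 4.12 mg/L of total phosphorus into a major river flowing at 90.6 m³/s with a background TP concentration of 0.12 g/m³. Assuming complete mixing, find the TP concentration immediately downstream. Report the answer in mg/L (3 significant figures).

0.148 mg/L

Flow-weighted mixing gives C = (0.65·4.12 + 90.6·0.12) / (0.65 + 90.6) = 13.55/91.25 = 0.1485 mg/L.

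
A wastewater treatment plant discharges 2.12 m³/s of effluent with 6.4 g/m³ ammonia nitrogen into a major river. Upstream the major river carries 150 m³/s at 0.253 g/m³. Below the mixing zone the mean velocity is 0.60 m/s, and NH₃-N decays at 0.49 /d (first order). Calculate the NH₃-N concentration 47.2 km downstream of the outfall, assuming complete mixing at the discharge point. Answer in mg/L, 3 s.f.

0.217 mg/L

After complete mixing, C₀ = (2.12·6.4 + 150·0.253) / 152.1 = 0.3387 mg/L.
Travel time t = 4.72e+04 m / 0.60 m/s = 7.867e+04 s = 0.9105 d.
C = 0.3387·exp(−0.49·0.9105) = 0.3387·0.6401 = 0.2168 mg/L.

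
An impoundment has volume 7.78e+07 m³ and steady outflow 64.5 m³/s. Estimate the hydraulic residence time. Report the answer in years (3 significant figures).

0.0382 yr

Q = 64.5 m³/s × 3.156e+07 s/yr = 2.035e+09 m³/yr.
Hydraulic residence time τ = V/Q = 7.78e+07/2.035e+09 = 0.03822 yr.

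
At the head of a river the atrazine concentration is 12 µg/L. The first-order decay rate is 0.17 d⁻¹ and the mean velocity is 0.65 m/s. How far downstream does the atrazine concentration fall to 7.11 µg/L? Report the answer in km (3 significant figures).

173 km

From C = C₀·e^(−kt), t = ln(C₀/C)/k = ln(12/7.11)/0.17 = 0.5234/0.17 = 3.079 d.
Distance = v·t = 0.65 m/s × 2.66e+05 s = 1.729e+05 m = 172.9 km.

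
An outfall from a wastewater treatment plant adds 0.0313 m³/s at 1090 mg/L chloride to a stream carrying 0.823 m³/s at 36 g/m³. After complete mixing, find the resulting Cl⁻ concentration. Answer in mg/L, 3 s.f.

Conservation of mass across the mixing zone: C = (0.0313·1090 + 0.823·36) / (0.0313 + 0.823) = 63.75/0.8543 = 74.62 mg/L.

74.6 mg/L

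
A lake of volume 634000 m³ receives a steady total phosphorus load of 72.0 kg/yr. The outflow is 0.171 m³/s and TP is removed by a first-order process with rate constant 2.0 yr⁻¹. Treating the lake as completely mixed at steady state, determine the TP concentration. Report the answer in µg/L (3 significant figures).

10.8 µg/L

Outflow Q = 0.171 m³/s × 3.156e+07 s/yr = 5.396e+06 m³/yr.
Steady-state CSTR mass balance: W = Q·C + k·V·C, so C = W/(Q + kV).
Q + kV = 5.396e+06 + 2.0·634000 = 6.664e+06 m³/yr.
C = 72.0/6.664e+06 = 1.08e-05 kg/m³ = 0.0108 mg/L = 10.8 µg/L.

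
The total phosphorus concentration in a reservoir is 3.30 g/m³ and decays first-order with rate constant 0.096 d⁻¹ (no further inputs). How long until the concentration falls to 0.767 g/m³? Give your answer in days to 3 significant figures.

15.2 d

t = ln(C₀/C)/k = ln(3.30/0.767)/0.096 = 1.459/0.096 = 15.2 d.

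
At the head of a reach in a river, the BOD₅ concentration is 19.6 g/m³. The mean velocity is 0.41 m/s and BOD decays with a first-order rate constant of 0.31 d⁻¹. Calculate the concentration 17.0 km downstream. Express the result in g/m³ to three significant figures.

Travel time t = 17.0 km / 0.41 m/s = 1.7e+04/0.41 = 4.146e+04 s = 0.4799 d.
First-order decay: C = 19.6·exp(−0.31·0.4799) = 19.6·0.8618 = 16.89 g/m³.

16.9 g/m³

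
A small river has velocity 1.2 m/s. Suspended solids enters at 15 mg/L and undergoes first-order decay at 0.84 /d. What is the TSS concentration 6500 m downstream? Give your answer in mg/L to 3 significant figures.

14.2 mg/L

Travel time t = 6500 m / 1.2 m/s = 6500/1.2 = 5417 s = 0.06269 d.
First-order decay: C = 15·exp(−0.84·0.06269) = 15·0.9487 = 14.23 mg/L.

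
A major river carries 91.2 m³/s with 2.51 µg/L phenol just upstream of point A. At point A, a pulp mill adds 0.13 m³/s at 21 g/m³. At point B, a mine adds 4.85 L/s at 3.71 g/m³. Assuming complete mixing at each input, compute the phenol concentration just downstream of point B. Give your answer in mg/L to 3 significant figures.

2.51 µg/L = 0.00251 mg/L.
After input A: C = (91.2·0.00251 + 0.13·21) / 91.33 = 0.0324 mg/L.
4.85 L/s = 0.00485 m³/s.
After input B: C = (91.33·0.0324 + 0.00485·3.71) / 91.33 = 0.03259 mg/L.

0.0326 mg/L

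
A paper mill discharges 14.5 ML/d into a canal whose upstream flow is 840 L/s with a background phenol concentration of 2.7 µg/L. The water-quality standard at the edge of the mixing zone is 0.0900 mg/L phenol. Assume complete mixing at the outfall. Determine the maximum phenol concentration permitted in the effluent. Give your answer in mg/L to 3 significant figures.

0.527 mg/L

14.5 ML/d = 0.1678 m³/s.
840 L/s = 0.84 m³/s.
2.7 µg/L = 0.0027 mg/L.
Mass balance: 0.09·1.008 = 0.1678·Cₑ + 0.84·0.0027.
Cₑ = (0.0907 − 0.002268) / 0.1678 = 0.527 mg/L.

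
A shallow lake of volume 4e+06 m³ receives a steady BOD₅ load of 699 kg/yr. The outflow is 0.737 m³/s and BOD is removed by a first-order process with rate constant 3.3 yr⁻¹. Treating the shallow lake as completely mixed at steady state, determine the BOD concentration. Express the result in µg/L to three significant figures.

19.2 µg/L

Outflow Q = 0.737 m³/s × 3.156e+07 s/yr = 2.326e+07 m³/yr.
Steady-state CSTR mass balance: W = Q·C + k·V·C, so C = W/(Q + kV).
Q + kV = 2.326e+07 + 3.3·4e+06 = 3.646e+07 m³/yr.
C = 699/3.646e+07 = 1.917e-05 kg/m³ = 0.01917 mg/L = 19.17 µg/L.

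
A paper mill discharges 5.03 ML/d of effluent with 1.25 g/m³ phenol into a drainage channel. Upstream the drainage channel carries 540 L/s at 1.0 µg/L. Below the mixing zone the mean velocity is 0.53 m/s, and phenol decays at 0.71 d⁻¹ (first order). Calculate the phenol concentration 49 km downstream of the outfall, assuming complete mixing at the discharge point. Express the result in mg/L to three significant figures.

0.0573 mg/L

5.03 ML/d = 0.05822 m³/s.
540 L/s = 0.54 m³/s.
1.0 µg/L = 0.001 mg/L.
After complete mixing, C₀ = (0.05822·1.25 + 0.54·0.001) / 0.5982 = 0.1226 mg/L.
Travel time t = 4.9e+04 m / 0.53 m/s = 9.245e+04 s = 1.07 d.
C = 0.1226·exp(−0.71·1.07) = 0.1226·0.4678 = 0.05733 mg/L.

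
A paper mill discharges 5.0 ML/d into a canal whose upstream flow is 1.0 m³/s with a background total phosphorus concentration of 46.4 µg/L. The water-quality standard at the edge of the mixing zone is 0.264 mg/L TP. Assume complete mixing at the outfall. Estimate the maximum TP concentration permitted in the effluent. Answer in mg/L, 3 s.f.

5.0 ML/d = 0.05787 m³/s.
46.4 µg/L = 0.0464 mg/L.
Mass balance: 0.264·1.058 = 0.05787·Cₑ + 1·0.0464.
Cₑ = (0.2793 − 0.0464) / 0.05787 = 4.024 mg/L.

4.02 mg/L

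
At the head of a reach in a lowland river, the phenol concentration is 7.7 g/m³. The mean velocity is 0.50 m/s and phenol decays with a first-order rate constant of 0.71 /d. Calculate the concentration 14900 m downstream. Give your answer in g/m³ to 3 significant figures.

Travel time t = 14900 m / 0.50 m/s = 1.49e+04/0.50 = 2.98e+04 s = 0.3449 d.
First-order decay: C = 7.7·exp(−0.71·0.3449) = 7.7·0.7828 = 6.028 g/m³.

6.03 g/m³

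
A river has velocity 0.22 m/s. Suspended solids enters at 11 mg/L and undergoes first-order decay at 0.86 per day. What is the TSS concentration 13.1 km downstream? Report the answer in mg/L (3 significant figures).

Travel time t = 13.1 km / 0.22 m/s = 1.31e+04/0.22 = 5.955e+04 s = 0.6892 d.
First-order decay: C = 11·exp(−0.86·0.6892) = 11·0.5528 = 6.081 mg/L.

6.08 mg/L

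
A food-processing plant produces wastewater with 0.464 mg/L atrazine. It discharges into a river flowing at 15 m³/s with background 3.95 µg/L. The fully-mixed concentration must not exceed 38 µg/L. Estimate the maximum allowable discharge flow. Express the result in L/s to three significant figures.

1200 L/s

3.95 µg/L = 0.00395 mg/L.
38 µg/L = 0.038 mg/L.
Mass balance at complete mixing: C_std·(Q_w + Q_r) = Q_w·C_e + Q_r·C_b.
Rearranging, Q_w = Q_r·(C_std − C_b)/(C_e − C_std) = 15·(0.038 − 0.00395) / (0.464 − 0.038) = 1.199 m³/s.
= 1199 L/s.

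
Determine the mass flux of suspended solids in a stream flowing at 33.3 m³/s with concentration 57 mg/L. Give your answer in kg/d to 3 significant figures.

164000 kg/d

Mass flux = Q·C = 33.3 m³/s × 57 g/m³ = 1898 g/s.
= 1898 g/s × 86.4 = 1.64e+05 kg/d.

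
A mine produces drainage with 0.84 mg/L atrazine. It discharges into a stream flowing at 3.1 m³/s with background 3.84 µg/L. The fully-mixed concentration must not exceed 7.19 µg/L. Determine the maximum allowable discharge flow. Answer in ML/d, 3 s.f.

3.84 µg/L = 0.00384 mg/L.
7.19 µg/L = 0.00719 mg/L.
Mass balance at complete mixing: C_std·(Q_w + Q_r) = Q_w·C_e + Q_r·C_b.
Rearranging, Q_w = Q_r·(C_std − C_b)/(C_e − C_std) = 3.1·(0.00719 − 0.00384) / (0.84 − 0.00719) = 0.01247 m³/s.
= 1.077 ML/d.

1.08 ML/d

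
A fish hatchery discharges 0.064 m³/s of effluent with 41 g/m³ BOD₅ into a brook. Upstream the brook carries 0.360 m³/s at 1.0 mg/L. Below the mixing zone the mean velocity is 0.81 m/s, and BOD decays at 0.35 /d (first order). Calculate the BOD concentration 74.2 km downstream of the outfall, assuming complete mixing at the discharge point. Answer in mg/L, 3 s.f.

After complete mixing, C₀ = (0.064·41 + 0.36·1) / 0.424 = 7.038 mg/L.
Travel time t = 7.42e+04 m / 0.81 m/s = 9.16e+04 s = 1.06 d.
C = 7.038·exp(−0.35·1.06) = 7.038·0.69 = 4.856 mg/L.

4.86 mg/L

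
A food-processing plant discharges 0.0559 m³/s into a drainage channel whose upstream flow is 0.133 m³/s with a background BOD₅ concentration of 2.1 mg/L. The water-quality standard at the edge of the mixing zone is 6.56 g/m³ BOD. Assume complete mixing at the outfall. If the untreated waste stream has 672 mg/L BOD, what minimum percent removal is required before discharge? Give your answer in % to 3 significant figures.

97.4 %

Mass balance: 6.56·0.1889 = 0.0559·Cₑ + 0.133·2.1.
Cₑ = (1.239 − 0.2793) / 0.0559 = 17.17 mg/L.
Required removal = 1 − 17.17/672 = 97.44 %.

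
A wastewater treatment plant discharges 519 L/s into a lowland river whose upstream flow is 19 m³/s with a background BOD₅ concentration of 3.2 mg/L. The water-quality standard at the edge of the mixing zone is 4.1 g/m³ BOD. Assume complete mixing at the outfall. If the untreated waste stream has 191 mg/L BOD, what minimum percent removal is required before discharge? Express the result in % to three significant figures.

80.6 %

519 L/s = 0.519 m³/s.
Mass balance: 4.1·19.52 = 0.519·Cₑ + 19·3.2.
Cₑ = (80.03 − 60.8) / 0.519 = 37.05 mg/L.
Required removal = 1 − 37.05/191 = 80.6 %.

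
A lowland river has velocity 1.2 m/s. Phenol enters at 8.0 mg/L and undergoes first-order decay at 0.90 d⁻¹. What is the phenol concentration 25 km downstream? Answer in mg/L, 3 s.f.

6.44 mg/L

Travel time t = 25 km / 1.2 m/s = 2.5e+04/1.2 = 2.083e+04 s = 0.2411 d.
First-order decay: C = 8.0·exp(−0.90·0.2411) = 8.0·0.8049 = 6.439 mg/L.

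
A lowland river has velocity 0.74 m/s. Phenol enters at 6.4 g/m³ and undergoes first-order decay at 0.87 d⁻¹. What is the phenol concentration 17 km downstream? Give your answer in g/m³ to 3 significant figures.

5.08 g/m³

Travel time t = 17 km / 0.74 m/s = 1.7e+04/0.74 = 2.297e+04 s = 0.2659 d.
First-order decay: C = 6.4·exp(−0.87·0.2659) = 6.4·0.7935 = 5.078 g/m³.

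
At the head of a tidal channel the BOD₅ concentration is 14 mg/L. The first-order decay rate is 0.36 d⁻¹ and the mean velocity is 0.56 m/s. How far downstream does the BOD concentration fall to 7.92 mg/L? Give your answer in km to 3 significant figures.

76.6 km

From C = C₀·e^(−kt), t = ln(C₀/C)/k = ln(14/7.92)/0.36 = 0.5697/0.36 = 1.582 d.
Distance = v·t = 0.56 m/s × 1.367e+05 s = 7.656e+04 m = 76.56 km.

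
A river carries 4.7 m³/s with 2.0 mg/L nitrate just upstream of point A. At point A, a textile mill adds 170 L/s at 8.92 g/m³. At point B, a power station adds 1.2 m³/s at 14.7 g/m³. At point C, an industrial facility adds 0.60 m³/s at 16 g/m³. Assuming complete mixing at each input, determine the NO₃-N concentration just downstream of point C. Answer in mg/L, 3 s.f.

170 L/s = 0.17 m³/s.
After input A: C = (4.7·2 + 0.17·8.92) / 4.87 = 2.242 mg/L.
After input B: C = (4.87·2.242 + 1.2·14.7) / 6.07 = 4.705 mg/L.
After input C: C = (6.07·4.705 + 0.6·16) / 6.67 = 5.721 mg/L.

5.72 mg/L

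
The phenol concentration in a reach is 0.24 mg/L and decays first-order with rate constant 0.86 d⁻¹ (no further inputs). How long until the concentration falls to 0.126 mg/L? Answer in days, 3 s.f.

t = ln(C₀/C)/k = ln(0.24/0.126)/0.86 = 0.6444/0.86 = 0.7493 d.

0.749 d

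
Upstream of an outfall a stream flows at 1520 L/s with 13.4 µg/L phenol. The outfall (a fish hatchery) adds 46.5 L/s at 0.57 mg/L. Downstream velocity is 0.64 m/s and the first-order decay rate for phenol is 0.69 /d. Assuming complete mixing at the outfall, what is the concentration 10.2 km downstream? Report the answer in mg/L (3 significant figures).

0.0263 mg/L

46.5 L/s = 0.0465 m³/s.
1520 L/s = 1.52 m³/s.
13.4 µg/L = 0.0134 mg/L.
After complete mixing, C₀ = (0.0465·0.57 + 1.52·0.0134) / 1.567 = 0.02992 mg/L.
Travel time t = 1.02e+04 m / 0.64 m/s = 1.594e+04 s = 0.1845 d.
C = 0.02992·exp(−0.69·0.1845) = 0.02992·0.8805 = 0.02635 mg/L.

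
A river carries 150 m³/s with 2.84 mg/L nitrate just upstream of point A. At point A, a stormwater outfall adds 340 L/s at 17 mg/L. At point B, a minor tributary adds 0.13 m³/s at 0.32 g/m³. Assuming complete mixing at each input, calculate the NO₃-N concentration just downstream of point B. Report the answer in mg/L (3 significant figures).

2.87 mg/L

340 L/s = 0.34 m³/s.
After input A: C = (150·2.84 + 0.34·17) / 150.3 = 2.872 mg/L.
After input B: C = (150.3·2.872 + 0.13·0.32) / 150.5 = 2.87 mg/L.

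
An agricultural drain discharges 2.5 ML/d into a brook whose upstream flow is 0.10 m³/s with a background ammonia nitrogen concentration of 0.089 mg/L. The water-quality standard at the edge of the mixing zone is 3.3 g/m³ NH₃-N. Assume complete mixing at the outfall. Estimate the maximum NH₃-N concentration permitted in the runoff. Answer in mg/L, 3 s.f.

2.5 ML/d = 0.02894 m³/s.
Mass balance: 3.3·0.1289 = 0.02894·Cₑ + 0.1·0.089.
Cₑ = (0.4255 − 0.0089) / 0.02894 = 14.4 mg/L.

14.4 mg/L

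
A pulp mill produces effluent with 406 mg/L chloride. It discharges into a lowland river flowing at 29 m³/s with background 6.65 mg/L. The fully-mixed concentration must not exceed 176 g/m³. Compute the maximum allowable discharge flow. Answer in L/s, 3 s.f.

Mass balance at complete mixing: C_std·(Q_w + Q_r) = Q_w·C_e + Q_r·C_b.
Rearranging, Q_w = Q_r·(C_std − C_b)/(C_e − C_std) = 29·(176 − 6.65) / (406 − 176) = 21.35 m³/s.
= 2.135e+04 L/s.

21400 L/s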